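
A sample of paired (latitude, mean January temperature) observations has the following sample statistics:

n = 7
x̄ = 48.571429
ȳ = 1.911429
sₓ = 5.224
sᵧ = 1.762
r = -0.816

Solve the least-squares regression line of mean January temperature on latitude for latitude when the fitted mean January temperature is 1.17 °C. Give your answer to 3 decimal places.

b = r · sᵧ/sₓ = -0.816 · 1.762/5.224 = -0.275228
a = ȳ − b·x̄ = 1.911429 − (-0.275228)·48.571429 = 15.279655
Set a + b·x = 1.17: x = (1.17 − 15.279655) / (-0.275228) = 51.265299

51.265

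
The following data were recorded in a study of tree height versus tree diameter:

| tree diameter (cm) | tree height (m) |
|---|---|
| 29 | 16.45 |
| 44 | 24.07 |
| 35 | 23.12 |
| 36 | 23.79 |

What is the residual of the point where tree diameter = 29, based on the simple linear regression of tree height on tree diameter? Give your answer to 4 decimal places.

-2.0739

n = 4, Σx = 144, Σy = 87.43, Σxy = 3201.77, Σx² = 5298
Sxx = Σx² − (Σx)²/n = 5298 − 5184 = 114
Sxy = Σxy − (Σx)(Σy)/n = 3201.77 − 3147.48 = 54.29
b = Sxy/Sxx = 54.29/114 = 0.476228
a = ȳ − b·x̄ = 21.8575 − 0.476228·36 = 4.713289
ŷ(29) = 4.713289 + 0.476228·29 = 18.523904
residual = y − ŷ = 16.45 − 18.523904 = -2.073904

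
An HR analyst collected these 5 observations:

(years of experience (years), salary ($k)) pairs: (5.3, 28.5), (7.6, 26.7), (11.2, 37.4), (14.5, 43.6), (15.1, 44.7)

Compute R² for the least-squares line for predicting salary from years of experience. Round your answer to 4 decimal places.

0.9294

n = 5, Σx = 53.7, Σy = 180.9, Σxy = 2080.02, Σx² = 649.55, Σy² = 6822.95
Sxx = Σx² − (Σx)²/n = 649.55 − 576.738 = 72.812
Sxy = Σxy − (Σx)(Σy)/n = 2080.02 − 1942.866 = 137.154
Syy = Σy² − (Σy)²/n = 6822.95 − 6544.962 = 277.988
R² = Sxy²/(Sxx·Syy) = (137.154)²/(72.812·277.988) = 0.929368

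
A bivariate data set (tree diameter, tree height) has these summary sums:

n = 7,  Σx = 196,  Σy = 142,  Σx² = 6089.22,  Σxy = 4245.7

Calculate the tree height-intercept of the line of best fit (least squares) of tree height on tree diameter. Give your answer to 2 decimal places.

Sxx = Σx² − (Σx)²/n = 6089.22 − 5488 = 601.22
Sxy = Σxy − (Σx)(Σy)/n = 4245.7 − 3976 = 269.7
b = Sxy/Sxx = 269.7/601.22 = 0.448588
a = ȳ − b·x̄ = 20.285714 − 0.448588·28 = 7.725254

7.73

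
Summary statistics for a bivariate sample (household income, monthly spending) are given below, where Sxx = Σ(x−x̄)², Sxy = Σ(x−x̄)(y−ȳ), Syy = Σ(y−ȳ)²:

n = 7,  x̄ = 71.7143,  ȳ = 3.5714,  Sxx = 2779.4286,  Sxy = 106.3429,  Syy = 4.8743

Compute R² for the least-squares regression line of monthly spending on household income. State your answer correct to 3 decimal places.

0.835

R² = Sxy²/(Sxx·Syy) = (106.3429)²/(2779.4286·4.8743) = 0.834736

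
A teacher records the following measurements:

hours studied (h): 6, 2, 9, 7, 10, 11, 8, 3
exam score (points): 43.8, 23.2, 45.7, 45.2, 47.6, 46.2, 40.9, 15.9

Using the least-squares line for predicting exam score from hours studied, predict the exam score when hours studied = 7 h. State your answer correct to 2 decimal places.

38.56

n = 8, Σx = 56, Σy = 308.5, Σxy = 2396, Σx² = 464
Sxx = Σx² − (Σx)²/n = 464 − 392 = 72
Sxy = Σxy − (Σx)(Σy)/n = 2396 − 2159.5 = 236.5
b = Sxy/Sxx = 236.5/72 = 3.284722
a = ȳ − b·x̄ = 38.5625 − 3.284722·7 = 15.569444
ŷ(7) = a + b·7 = 15.569444 + 3.284722·7 = 38.5625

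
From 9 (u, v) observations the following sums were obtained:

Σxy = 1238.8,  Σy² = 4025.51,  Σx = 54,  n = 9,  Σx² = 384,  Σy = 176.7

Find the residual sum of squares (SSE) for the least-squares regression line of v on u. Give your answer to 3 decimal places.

Sxx = Σx² − (Σx)²/n = 384 − 324 = 60
Sxy = Σxy − (Σx)(Σy)/n = 1238.8 − 1060.2 = 178.6
Syy = Σy² − (Σy)²/n = 4025.51 − 3469.21 = 556.3
b = Sxy/Sxx = 178.6/60 = 2.976667
SSE = Syy − b·Sxy = 556.3 − 2.976667·178.6 = 24.667333

24.667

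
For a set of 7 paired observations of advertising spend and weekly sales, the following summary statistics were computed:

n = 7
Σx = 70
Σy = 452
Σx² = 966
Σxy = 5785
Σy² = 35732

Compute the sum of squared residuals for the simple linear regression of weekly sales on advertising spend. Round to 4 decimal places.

Sxx = Σx² − (Σx)²/n = 966 − 700 = 266
Sxy = Σxy − (Σx)(Σy)/n = 5785 − 4520 = 1265
Syy = Σy² − (Σy)²/n = 35732 − 29186.285714 = 6545.714286
b = Sxy/Sxx = 1265/266 = 4.755639
SSE = Syy − b·Sxy = 6545.714286 − 4.755639·1265 = 529.830827

529.8308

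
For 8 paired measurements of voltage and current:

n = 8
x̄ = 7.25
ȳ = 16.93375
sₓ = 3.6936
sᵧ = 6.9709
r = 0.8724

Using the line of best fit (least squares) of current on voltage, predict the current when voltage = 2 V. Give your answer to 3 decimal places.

b = r · sᵧ/sₓ = 0.8724 · 6.9709/3.6936 = 1.646473
a = ȳ − b·x̄ = 16.93375 − 1.646473·7.25 = 4.996820
ŷ(2) = a + b·2 = 4.996820 + 1.646473·2 = 8.289766

8.290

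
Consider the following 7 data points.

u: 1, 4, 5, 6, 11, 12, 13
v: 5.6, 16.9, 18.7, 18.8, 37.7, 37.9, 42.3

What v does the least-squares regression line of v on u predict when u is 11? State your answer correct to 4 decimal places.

36.1347

n = 7, Σx = 52, Σy = 177.9, Σxy = 1698.9, Σx² = 512
Sxx = Σx² − (Σx)²/n = 512 − 386.285714 = 125.714286
Sxy = Σxy − (Σx)(Σy)/n = 1698.9 − 1321.542857 = 377.357143
b = Sxy/Sxx = 377.357143/125.714286 = 3.001705
a = ȳ − b·x̄ = 25.414286 − 3.001705·7.428571 = 3.115909
ŷ(11) = a + b·11 = 3.115909 + 3.001705·11 = 36.134659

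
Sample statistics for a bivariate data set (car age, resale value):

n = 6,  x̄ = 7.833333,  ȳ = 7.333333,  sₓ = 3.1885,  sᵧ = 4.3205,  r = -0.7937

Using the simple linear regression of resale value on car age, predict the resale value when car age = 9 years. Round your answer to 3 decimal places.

6.079

b = r · sᵧ/sₓ = -0.7937 · 4.3205/3.1885 = -1.075484
a = ȳ − b·x̄ = 7.333333 − (-1.075484)·7.833333 = 15.757958
ŷ(9) = a + b·9 = 15.757958 + (-1.075484)·9 = 6.078601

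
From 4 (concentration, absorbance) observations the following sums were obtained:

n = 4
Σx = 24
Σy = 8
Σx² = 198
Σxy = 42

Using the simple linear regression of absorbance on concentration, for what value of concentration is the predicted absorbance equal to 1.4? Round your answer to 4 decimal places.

Sxx = Σx² − (Σx)²/n = 198 − 144 = 54
Sxy = Σxy − (Σx)(Σy)/n = 42 − 48 = -6
b = Sxy/Sxx = -6/54 = -0.111111
a = ȳ − b·x̄ = 2 − (-0.111111)·6 = 2.666667
Set a + b·x = 1.4: x = (1.4 − 2.666667) / (-0.111111) = 11.4

11.4000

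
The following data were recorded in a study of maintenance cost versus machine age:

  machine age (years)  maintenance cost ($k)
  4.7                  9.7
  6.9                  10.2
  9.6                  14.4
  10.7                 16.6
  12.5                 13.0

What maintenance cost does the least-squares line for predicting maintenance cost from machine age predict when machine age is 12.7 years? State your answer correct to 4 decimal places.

n = 5, Σx = 44.4, Σy = 63.9, Σxy = 594.33, Σx² = 432.6
Sxx = Σx² − (Σx)²/n = 432.6 − 394.272 = 38.328
Sxy = Σxy − (Σx)(Σy)/n = 594.33 − 567.432 = 26.898
b = Sxy/Sxx = 26.898/38.328 = 0.701785
a = ȳ − b·x̄ = 12.78 − 0.701785·8.88 = 6.548153
ŷ(12.7) = a + b·12.7 = 6.548153 + 0.701785·12.7 = 15.460817

15.4608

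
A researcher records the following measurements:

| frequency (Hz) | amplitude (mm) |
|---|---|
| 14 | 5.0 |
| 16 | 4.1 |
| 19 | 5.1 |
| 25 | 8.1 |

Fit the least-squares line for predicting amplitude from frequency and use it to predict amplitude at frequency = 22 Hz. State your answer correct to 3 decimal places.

6.714

n = 4, Σx = 74, Σy = 22.3, Σxy = 435, Σx² = 1438
Sxx = Σx² − (Σx)²/n = 1438 − 1369 = 69
Sxy = Σxy − (Σx)(Σy)/n = 435 − 412.55 = 22.45
b = Sxy/Sxx = 22.45/69 = 0.325362
a = ȳ − b·x̄ = 5.575 − 0.325362·18.5 = -0.444203
ŷ(22) = a + b·22 = -0.444203 + 0.325362·22 = 6.713768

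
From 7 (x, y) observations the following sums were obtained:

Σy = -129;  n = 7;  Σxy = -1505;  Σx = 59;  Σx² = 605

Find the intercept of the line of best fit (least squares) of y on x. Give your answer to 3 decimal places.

14.257

Sxx = Σx² − (Σx)²/n = 605 − 497.285714 = 107.714286
Sxy = Σxy − (Σx)(Σy)/n = -1505 − (-1087.285714) = -417.714286
b = Sxy/Sxx = -417.714286/107.714286 = -3.877984
a = ȳ − b·x̄ = -18.428571 − (-3.877984)·8.428571 = 14.257294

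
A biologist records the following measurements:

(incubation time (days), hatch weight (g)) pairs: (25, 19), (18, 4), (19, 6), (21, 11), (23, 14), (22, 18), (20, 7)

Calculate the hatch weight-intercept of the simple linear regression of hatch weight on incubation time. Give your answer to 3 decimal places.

n = 7, Σx = 148, Σy = 79, Σxy = 1750, Σx² = 3164
Sxx = Σx² − (Σx)²/n = 3164 − 3129.142857 = 34.857143
Sxy = Σxy − (Σx)(Σy)/n = 1750 − 1670.285714 = 79.714286
b = Sxy/Sxx = 79.714286/34.857143 = 2.286885
a = ȳ − b·x̄ = 11.285714 − 2.286885·21.142857 = -37.065574

-37.066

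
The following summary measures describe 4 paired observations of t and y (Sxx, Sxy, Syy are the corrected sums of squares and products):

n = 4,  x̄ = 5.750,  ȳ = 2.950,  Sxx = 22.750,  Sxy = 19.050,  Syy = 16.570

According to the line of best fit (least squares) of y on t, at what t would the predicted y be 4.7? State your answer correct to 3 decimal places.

7.840

b = Sxy/Sxx = 19.05/22.75 = 0.837363
a = ȳ − b·x̄ = 2.95 − 0.837363·5.75 = -1.864835
Set a + b·x = 4.7: x = (4.7 − (-1.864835)) / 0.837363 = 7.839895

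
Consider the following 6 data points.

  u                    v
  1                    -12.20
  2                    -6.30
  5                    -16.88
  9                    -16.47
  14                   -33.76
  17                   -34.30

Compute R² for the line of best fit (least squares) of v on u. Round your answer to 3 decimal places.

0.889

n = 6, Σx = 48, Σy = -119.91, Σxy = -1313.17, Σx² = 596, Σy² = 3060.9529
Sxx = Σx² − (Σx)²/n = 596 − 384 = 212
Sxy = Σxy − (Σx)(Σy)/n = -1313.17 − (-959.28) = -353.89
Syy = Σy² − (Σy)²/n = 3060.9529 − 2396.40135 = 664.55155
R² = Sxy²/(Sxx·Syy) = (-353.89)²/(212·664.55155) = 0.888939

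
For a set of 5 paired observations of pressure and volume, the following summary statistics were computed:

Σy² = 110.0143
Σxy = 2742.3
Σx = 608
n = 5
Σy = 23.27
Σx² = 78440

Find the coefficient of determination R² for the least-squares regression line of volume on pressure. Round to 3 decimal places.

Sxx = Σx² − (Σx)²/n = 78440 − 73932.8 = 4507.2
Sxy = Σxy − (Σx)(Σy)/n = 2742.3 − 2829.632 = -87.332
Syy = Σy² − (Σy)²/n = 110.0143 − 108.29858 = 1.71572
R² = Sxy²/(Sxx·Syy) = (-87.332)²/(4507.2·1.71572) = 0.986265

0.986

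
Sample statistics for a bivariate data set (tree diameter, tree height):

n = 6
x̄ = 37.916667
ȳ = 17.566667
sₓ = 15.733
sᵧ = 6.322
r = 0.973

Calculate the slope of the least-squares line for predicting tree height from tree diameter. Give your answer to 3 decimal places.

b = r · sᵧ/sₓ = 0.973 · 6.322/15.733 = 0.390981

0.391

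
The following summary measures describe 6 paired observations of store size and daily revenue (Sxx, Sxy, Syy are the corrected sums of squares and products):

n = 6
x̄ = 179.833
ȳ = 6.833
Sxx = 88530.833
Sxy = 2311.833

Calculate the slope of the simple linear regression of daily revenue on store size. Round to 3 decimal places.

0.026

b = Sxy/Sxx = 2311.833/88530.833 = 0.026113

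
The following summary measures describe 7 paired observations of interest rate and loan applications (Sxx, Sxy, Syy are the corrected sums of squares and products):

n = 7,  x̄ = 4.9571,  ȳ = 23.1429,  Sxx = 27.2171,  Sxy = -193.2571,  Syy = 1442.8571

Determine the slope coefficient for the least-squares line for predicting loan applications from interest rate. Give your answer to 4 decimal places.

-7.1006

b = Sxy/Sxx = -193.2571/27.2171 = -7.100576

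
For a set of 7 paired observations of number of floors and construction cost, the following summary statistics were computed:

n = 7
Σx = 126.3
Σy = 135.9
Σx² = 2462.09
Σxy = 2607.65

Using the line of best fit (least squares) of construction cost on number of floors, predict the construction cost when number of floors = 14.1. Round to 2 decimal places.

Sxx = Σx² − (Σx)²/n = 2462.09 − 2278.812857 = 183.277143
Sxy = Σxy − (Σx)(Σy)/n = 2607.65 − 2452.024286 = 155.625714
b = Sxy/Sxx = 155.625714/183.277143 = 0.849128
a = ȳ − b·x̄ = 19.414286 − 0.849128·18.042857 = 4.093594
ŷ(14.1) = a + b·14.1 = 4.093594 + 0.849128·14.1 = 16.066296

16.07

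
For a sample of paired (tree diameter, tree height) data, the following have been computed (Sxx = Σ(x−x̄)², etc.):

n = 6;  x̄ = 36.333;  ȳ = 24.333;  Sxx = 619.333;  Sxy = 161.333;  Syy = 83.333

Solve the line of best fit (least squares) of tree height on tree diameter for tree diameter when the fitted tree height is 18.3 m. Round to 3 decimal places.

b = Sxy/Sxx = 161.333/619.333 = 0.260495
a = ȳ − b·x̄ = 24.333 − 0.260495·36.333 = 14.868444
Set a + b·x = 18.3: x = (18.3 − 14.868444) / 0.260495 = 13.173225

13.173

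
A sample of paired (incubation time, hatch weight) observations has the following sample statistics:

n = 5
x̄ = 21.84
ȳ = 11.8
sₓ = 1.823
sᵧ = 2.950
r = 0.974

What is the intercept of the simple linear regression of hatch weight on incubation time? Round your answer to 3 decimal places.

b = r · sᵧ/sₓ = 0.974 · 2.95/1.823 = 1.576138
a = ȳ − b·x̄ = 11.8 − 1.576138·21.84 = -22.622859

-22.623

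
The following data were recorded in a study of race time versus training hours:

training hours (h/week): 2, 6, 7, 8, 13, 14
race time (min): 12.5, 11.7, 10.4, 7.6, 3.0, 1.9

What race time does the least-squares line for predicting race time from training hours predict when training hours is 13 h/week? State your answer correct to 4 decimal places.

n = 6, Σx = 50, Σy = 47.1, Σxy = 294.4, Σx² = 518
Sxx = Σx² − (Σx)²/n = 518 − 416.666667 = 101.333333
Sxy = Σxy − (Σx)(Σy)/n = 294.4 − 392.5 = -98.1
b = Sxy/Sxx = -98.1/101.333333 = -0.968092
a = ȳ − b·x̄ = 7.85 − (-0.968092)·8.333333 = 15.917434
ŷ(13) = a + b·13 = 15.917434 + (-0.968092)·13 = 3.332237

3.3322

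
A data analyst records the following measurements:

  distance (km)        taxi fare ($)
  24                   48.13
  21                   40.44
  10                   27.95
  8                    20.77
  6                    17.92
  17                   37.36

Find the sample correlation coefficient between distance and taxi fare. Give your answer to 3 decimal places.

0.988

n = 6, Σx = 86, Σy = 192.57, Σxy = 3192.66, Σx² = 1506, Σy² = 6881.3819
Sxx = Σx² − (Σx)²/n = 1506 − 1232.666667 = 273.333333
Sxy = Σxy − (Σx)(Σy)/n = 3192.66 − 2760.17 = 432.49
Syy = Σy² − (Σy)²/n = 6881.3819 − 6180.53415 = 700.84775
r = Sxy/√(Sxx·Syy) = 432.49/√(191565.051667) = 432.49/437.681450 = 0.988139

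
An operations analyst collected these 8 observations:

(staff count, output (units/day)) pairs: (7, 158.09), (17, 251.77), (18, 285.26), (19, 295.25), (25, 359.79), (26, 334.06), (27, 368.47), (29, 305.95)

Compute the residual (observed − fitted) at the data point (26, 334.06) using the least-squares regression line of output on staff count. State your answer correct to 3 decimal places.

-3.137

n = 8, Σx = 168, Σy = 2358.64, Σxy = 52632.7, Σx² = 3894
Sxx = Σx² − (Σx)²/n = 3894 − 3528 = 366
Sxy = Σxy − (Σx)(Σy)/n = 52632.7 − 49531.44 = 3101.26
b = Sxy/Sxx = 3101.26/366 = 8.473388
a = ȳ − b·x̄ = 294.83 − 8.473388·21 = 116.888852
ŷ(26) = 116.888852 + 8.473388·26 = 337.196940
residual = y − ŷ = 334.06 − 337.196940 = -3.136940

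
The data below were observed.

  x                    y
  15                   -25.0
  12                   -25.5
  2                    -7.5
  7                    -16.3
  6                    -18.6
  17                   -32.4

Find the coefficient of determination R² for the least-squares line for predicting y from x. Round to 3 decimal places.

0.921

n = 6, Σx = 59, Σy = -125.3, Σxy = -1472.5, Σx² = 747, Σy² = 2992.91
Sxx = Σx² − (Σx)²/n = 747 − 580.166667 = 166.833333
Sxy = Σxy − (Σx)(Σy)/n = -1472.5 − (-1232.116667) = -240.383333
Syy = Σy² − (Σy)²/n = 2992.91 − 2616.681667 = 376.228333
R² = Sxy²/(Sxx·Syy) = (-240.383333)²/(166.833333·376.228333) = 0.920607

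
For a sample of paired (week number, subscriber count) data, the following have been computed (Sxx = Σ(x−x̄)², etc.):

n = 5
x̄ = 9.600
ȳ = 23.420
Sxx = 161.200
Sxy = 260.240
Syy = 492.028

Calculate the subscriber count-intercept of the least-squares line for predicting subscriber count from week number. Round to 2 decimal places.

7.92

b = Sxy/Sxx = 260.24/161.2 = 1.614392
a = ȳ − b·x̄ = 23.42 − 1.614392·9.6 = 7.921836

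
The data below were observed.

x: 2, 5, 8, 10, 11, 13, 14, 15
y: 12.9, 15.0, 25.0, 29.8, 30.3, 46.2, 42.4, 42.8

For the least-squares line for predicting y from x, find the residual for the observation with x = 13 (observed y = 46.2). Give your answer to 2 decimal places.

n = 8, Σx = 78, Σy = 244.4, Σxy = 2768.3, Σx² = 904
Sxx = Σx² − (Σx)²/n = 904 − 760.5 = 143.5
Sxy = Σxy − (Σx)(Σy)/n = 2768.3 − 2382.9 = 385.4
b = Sxy/Sxx = 385.4/143.5 = 2.685714
a = ȳ − b·x̄ = 30.55 − 2.685714·9.75 = 4.364286
ŷ(13) = 4.364286 + 2.685714·13 = 39.278571
residual = y − ŷ = 46.2 − 39.278571 = 6.921429

6.92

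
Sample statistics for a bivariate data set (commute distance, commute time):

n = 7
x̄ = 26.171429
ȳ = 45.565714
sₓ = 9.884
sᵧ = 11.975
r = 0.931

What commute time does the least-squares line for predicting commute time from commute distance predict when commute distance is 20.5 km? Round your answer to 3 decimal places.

b = r · sᵧ/sₓ = 0.931 · 11.975/9.884 = 1.127957
a = ȳ − b·x̄ = 45.565714 − 1.127957·26.171429 = 16.045473
ŷ(20.5) = a + b·20.5 = 16.045473 + 1.127957·20.5 = 39.168587

39.169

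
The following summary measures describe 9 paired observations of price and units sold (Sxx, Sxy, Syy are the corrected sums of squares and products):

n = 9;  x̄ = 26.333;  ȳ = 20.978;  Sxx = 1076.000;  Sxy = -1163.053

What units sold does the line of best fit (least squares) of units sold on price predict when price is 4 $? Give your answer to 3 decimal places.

45.118

b = Sxy/Sxx = -1163.053/1076 = -1.080904
a = ȳ − b·x̄ = 20.978 − (-1.080904)·26.333 = 49.441452
ŷ(4) = a + b·4 = 49.441452 + (-1.080904)·4 = 45.117835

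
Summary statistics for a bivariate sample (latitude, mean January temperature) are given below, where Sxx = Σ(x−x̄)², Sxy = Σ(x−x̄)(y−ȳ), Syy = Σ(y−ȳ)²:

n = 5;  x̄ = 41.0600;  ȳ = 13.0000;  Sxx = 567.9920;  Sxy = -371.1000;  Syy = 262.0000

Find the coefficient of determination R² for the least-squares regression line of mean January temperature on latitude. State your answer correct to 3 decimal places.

R² = Sxy²/(Sxx·Syy) = (-371.1)²/(567.992·262) = 0.925419

0.925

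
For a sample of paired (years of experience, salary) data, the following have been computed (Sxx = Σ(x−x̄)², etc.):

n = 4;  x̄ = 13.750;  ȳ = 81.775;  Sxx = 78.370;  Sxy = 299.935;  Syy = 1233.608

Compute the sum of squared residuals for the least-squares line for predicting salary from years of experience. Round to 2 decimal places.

b = Sxy/Sxx = 299.935/78.37 = 3.827166
SSE = Syy − b·Sxy = 1233.608 − 3.827166·299.935 = 85.706964

85.71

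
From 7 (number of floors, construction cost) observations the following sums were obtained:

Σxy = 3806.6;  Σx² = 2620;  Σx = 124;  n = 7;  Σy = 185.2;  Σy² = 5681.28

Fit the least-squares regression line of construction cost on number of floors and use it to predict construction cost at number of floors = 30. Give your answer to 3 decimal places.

Sxx = Σx² − (Σx)²/n = 2620 − 2196.571429 = 423.428571
Sxy = Σxy − (Σx)(Σy)/n = 3806.6 − 3280.685714 = 525.914286
b = Sxy/Sxx = 525.914286/423.428571 = 1.242038
a = ȳ − b·x̄ = 26.457143 − 1.242038·17.714286 = 4.455331
ŷ(30) = a + b·30 = 4.455331 + 1.242038·30 = 41.716464

41.716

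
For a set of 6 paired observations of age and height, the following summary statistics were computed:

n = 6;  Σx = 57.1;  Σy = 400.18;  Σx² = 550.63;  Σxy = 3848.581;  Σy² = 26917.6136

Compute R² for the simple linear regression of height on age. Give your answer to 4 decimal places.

Sxx = Σx² − (Σx)²/n = 550.63 − 543.401667 = 7.228333
Sxy = Σxy − (Σx)(Σy)/n = 3848.581 − 3808.379667 = 40.201333
Syy = Σy² − (Σy)²/n = 26917.6136 − 26690.672067 = 226.941533
R² = Sxy²/(Sxx·Syy) = (40.201333)²/(7.228333·226.941533) = 0.985210

0.9852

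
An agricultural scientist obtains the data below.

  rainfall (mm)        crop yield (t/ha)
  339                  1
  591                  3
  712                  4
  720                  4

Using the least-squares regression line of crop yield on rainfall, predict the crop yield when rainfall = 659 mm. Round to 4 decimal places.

3.5449

n = 4, Σx = 2362, Σy = 12, Σxy = 7840, Σx² = 1489546
Sxx = Σx² − (Σx)²/n = 1489546 − 1394761 = 94785
Sxy = Σxy − (Σx)(Σy)/n = 7840 − 7086 = 754
b = Sxy/Sxx = 754/94785 = 0.007955
a = ȳ − b·x̄ = 3 − 0.007955·590.5 = -1.697336
ŷ(659) = a + b·659 = -1.697336 + 0.007955·659 = 3.544907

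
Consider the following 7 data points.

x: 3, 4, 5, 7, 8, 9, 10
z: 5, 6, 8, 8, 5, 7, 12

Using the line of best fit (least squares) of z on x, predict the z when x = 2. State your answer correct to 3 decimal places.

4.781

n = 7, Σx = 46, Σy = 51, Σxy = 358, Σx² = 344
Sxx = Σx² − (Σx)²/n = 344 − 302.285714 = 41.714286
Sxy = Σxy − (Σx)(Σy)/n = 358 − 335.142857 = 22.857143
b = Sxy/Sxx = 22.857143/41.714286 = 0.547945
a = ȳ − b·x̄ = 7.285714 − 0.547945·6.571429 = 3.684932
ŷ(2) = a + b·2 = 3.684932 + 0.547945·2 = 4.780822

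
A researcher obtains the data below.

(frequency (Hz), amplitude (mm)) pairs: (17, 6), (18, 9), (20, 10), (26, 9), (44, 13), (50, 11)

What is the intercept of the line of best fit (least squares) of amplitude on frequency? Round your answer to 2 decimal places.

n = 6, Σx = 175, Σy = 58, Σxy = 1820, Σx² = 6125
Sxx = Σx² − (Σx)²/n = 6125 − 5104.166667 = 1020.833333
Sxy = Σxy − (Σx)(Σy)/n = 1820 − 1691.666667 = 128.333333
b = Sxy/Sxx = 128.333333/1020.833333 = 0.125714
a = ȳ − b·x̄ = 9.666667 − 0.125714·29.166667 = 6

6.00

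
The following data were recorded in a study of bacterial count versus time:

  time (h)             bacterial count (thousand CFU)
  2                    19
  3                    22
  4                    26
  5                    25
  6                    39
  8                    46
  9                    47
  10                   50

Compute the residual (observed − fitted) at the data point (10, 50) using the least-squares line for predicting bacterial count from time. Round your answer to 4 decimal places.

n = 8, Σx = 47, Σy = 274, Σxy = 1858, Σx² = 335
Sxx = Σx² − (Σx)²/n = 335 − 276.125 = 58.875
Sxy = Σxy − (Σx)(Σy)/n = 1858 − 1609.75 = 248.25
b = Sxy/Sxx = 248.25/58.875 = 4.216561
a = ȳ − b·x̄ = 34.25 − 4.216561·5.875 = 9.477707
ŷ(10) = 9.477707 + 4.216561·10 = 51.643312
residual = y − ŷ = 50 − 51.643312 = -1.643312

-1.6433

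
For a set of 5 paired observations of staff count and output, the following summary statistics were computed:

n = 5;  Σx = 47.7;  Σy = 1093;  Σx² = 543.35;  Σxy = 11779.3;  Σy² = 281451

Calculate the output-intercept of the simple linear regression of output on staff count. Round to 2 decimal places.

72.51

Sxx = Σx² − (Σx)²/n = 543.35 − 455.058 = 88.292
Sxy = Σxy − (Σx)(Σy)/n = 11779.3 − 10427.22 = 1352.08
b = Sxy/Sxx = 1352.08/88.292 = 15.313732
a = ȳ − b·x̄ = 218.6 − 15.313732·9.54 = 72.507000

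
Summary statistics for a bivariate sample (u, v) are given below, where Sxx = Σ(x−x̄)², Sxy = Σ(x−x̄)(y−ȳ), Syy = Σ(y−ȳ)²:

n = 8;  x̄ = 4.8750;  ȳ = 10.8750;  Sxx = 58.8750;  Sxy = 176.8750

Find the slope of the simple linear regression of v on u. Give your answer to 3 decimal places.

3.004

b = Sxy/Sxx = 176.875/58.875 = 3.004246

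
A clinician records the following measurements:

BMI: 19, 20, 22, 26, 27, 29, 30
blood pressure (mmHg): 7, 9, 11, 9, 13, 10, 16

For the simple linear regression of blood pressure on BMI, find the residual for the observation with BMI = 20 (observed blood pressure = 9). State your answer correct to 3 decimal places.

0.590

n = 7, Σx = 173, Σy = 75, Σxy = 1910, Σx² = 4391
Sxx = Σx² − (Σx)²/n = 4391 − 4275.571429 = 115.428571
Sxy = Σxy − (Σx)(Σy)/n = 1910 − 1853.571429 = 56.428571
b = Sxy/Sxx = 56.428571/115.428571 = 0.488861
a = ȳ − b·x̄ = 10.714286 − 0.488861·24.714286 = -1.367574
ŷ(20) = -1.367574 + 0.488861·20 = 8.409653
residual = y − ŷ = 9 − 8.409653 = 0.590347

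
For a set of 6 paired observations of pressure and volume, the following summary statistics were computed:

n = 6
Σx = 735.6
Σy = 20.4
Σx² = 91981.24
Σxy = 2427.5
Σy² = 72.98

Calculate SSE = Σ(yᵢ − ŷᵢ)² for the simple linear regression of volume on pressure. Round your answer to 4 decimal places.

Sxx = Σx² − (Σx)²/n = 91981.24 − 90184.56 = 1796.68
Sxy = Σxy − (Σx)(Σy)/n = 2427.5 − 2501.04 = -73.54
Syy = Σy² − (Σy)²/n = 72.98 − 69.36 = 3.62
b = Sxy/Sxx = -73.54/1796.68 = -0.040931
SSE = Syy − b·Sxy = 3.62 − (-0.040931)·(-73.54) = 0.609931

0.6099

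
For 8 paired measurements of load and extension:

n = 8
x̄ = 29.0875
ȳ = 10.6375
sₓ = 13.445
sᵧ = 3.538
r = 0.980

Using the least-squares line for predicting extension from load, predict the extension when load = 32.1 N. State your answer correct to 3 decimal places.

b = r · sᵧ/sₓ = 0.98 · 3.538/13.445 = 0.257883
a = ȳ − b·x̄ = 10.6375 − 0.257883·29.0875 = 3.136322
ŷ(32.1) = a + b·32.1 = 3.136322 + 0.257883·32.1 = 11.414373

11.414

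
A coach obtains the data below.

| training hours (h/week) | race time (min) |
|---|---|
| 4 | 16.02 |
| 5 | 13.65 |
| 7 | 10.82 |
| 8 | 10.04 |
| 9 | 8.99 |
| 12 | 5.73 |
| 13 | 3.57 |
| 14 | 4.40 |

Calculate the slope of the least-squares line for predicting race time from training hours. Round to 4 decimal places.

n = 8, Σx = 72, Σy = 73.22, Σxy = 546.07, Σx² = 744
Sxx = Σx² − (Σx)²/n = 744 − 648 = 96
Sxy = Σxy − (Σx)(Σy)/n = 546.07 − 658.98 = -112.91
b = Sxy/Sxx = -112.91/96 = -1.176146

-1.1761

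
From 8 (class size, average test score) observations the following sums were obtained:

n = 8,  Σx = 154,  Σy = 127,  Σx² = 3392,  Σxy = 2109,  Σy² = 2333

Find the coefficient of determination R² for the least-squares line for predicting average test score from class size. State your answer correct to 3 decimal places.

0.832

Sxx = Σx² − (Σx)²/n = 3392 − 2964.5 = 427.5
Sxy = Σxy − (Σx)(Σy)/n = 2109 − 2444.75 = -335.75
Syy = Σy² − (Σy)²/n = 2333 − 2016.125 = 316.875
R² = Sxy²/(Sxx·Syy) = (-335.75)²/(427.5·316.875) = 0.832162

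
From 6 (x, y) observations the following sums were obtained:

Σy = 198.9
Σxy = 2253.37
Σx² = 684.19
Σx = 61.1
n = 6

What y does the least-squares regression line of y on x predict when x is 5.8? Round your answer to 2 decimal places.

Sxx = Σx² − (Σx)²/n = 684.19 − 622.201667 = 61.988333
Sxy = Σxy − (Σx)(Σy)/n = 2253.37 − 2025.465 = 227.905
b = Sxy/Sxx = 227.905/61.988333 = 3.676579
a = ȳ − b·x̄ = 33.15 − 3.676579·10.183333 = -4.289829
ŷ(5.8) = a + b·5.8 = -4.289829 + 3.676579·5.8 = 17.034329

17.03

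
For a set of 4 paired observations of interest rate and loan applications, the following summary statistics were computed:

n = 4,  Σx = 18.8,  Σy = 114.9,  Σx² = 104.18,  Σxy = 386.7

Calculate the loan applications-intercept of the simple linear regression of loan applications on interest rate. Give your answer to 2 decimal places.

74.28

Sxx = Σx² − (Σx)²/n = 104.18 − 88.36 = 15.82
Sxy = Σxy − (Σx)(Σy)/n = 386.7 − 540.03 = -153.33
b = Sxy/Sxx = -153.33/15.82 = -9.692162
a = ȳ − b·x̄ = 28.725 − (-9.692162)·4.7 = 74.278161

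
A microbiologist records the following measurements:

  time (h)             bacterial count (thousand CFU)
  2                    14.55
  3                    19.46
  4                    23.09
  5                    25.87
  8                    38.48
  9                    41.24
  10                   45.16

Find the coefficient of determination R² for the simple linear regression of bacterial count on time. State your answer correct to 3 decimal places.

0.998

n = 7, Σx = 41, Σy = 207.85, Σxy = 1439.79, Σx² = 299, Σy² = 7013.6727
Sxx = Σx² − (Σx)²/n = 299 − 240.142857 = 58.857143
Sxy = Σxy − (Σx)(Σy)/n = 1439.79 − 1217.407143 = 222.382857
Syy = Σy² − (Σy)²/n = 7013.6727 − 6171.660357 = 842.012343
R² = Sxy²/(Sxx·Syy) = (222.382857)²/(58.857143·842.012343) = 0.997895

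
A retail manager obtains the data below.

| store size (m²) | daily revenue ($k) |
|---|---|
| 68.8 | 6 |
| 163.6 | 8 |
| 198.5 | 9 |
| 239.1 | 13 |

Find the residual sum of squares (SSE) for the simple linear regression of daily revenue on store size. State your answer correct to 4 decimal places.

n = 4, Σx = 670, Σy = 36, Σxy = 6616.4, Σx² = 128069.46, Σy² = 350
Sxx = Σx² − (Σx)²/n = 128069.46 − 112225 = 15844.46
Sxy = Σxy − (Σx)(Σy)/n = 6616.4 − 6030 = 586.4
Syy = Σy² − (Σy)²/n = 350 − 324 = 26
b = Sxy/Sxx = 586.4/15844.46 = 0.037010
SSE = Syy − b·Sxy = 26 − 0.037010·586.4 = 4.297464

4.2975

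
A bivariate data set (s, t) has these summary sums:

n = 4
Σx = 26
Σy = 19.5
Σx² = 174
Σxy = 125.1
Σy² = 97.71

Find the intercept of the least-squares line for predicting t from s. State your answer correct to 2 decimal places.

Sxx = Σx² − (Σx)²/n = 174 − 169 = 5
Sxy = Σxy − (Σx)(Σy)/n = 125.1 − 126.75 = -1.65
b = Sxy/Sxx = -1.65/5 = -0.33
a = ȳ − b·x̄ = 4.875 − (-0.33)·6.5 = 7.02

7.02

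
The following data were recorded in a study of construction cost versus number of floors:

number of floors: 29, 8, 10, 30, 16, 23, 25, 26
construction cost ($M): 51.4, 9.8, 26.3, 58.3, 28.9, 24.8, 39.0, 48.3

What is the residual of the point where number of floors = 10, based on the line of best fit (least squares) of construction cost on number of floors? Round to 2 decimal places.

n = 8, Σx = 167, Σy = 286.8, Σxy = 6844.6, Σx² = 3991
Sxx = Σx² − (Σx)²/n = 3991 − 3486.125 = 504.875
Sxy = Σxy − (Σx)(Σy)/n = 6844.6 − 5986.95 = 857.65
b = Sxy/Sxx = 857.65/504.875 = 1.698737
a = ȳ − b·x̄ = 35.85 − 1.698737·20.875 = 0.388859
ŷ(10) = 0.388859 + 1.698737·10 = 17.376232
residual = y − ŷ = 26.3 − 17.376232 = 8.923768

8.92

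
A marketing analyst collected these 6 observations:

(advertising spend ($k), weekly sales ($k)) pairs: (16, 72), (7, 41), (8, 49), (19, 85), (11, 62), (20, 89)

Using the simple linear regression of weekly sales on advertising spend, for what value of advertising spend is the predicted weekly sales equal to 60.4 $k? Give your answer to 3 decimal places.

11.753

n = 6, Σx = 81, Σy = 398, Σxy = 5908, Σx² = 1251
Sxx = Σx² − (Σx)²/n = 1251 − 1093.5 = 157.5
Sxy = Σxy − (Σx)(Σy)/n = 5908 − 5373 = 535
b = Sxy/Sxx = 535/157.5 = 3.396825
a = ȳ − b·x̄ = 66.333333 − 3.396825·13.5 = 20.476190
Set a + b·x = 60.4: x = (60.4 − 20.476190) / 3.396825 = 11.753271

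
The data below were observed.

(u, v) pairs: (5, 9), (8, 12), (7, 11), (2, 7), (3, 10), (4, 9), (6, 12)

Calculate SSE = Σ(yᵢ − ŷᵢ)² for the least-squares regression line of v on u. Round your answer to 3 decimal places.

5.714

n = 7, Σx = 35, Σy = 70, Σxy = 370, Σx² = 203, Σy² = 720
Sxx = Σx² − (Σx)²/n = 203 − 175 = 28
Sxy = Σxy − (Σx)(Σy)/n = 370 − 350 = 20
Syy = Σy² − (Σy)²/n = 720 − 700 = 20
b = Sxy/Sxx = 20/28 = 0.714286
SSE = Syy − b·Sxy = 20 − 0.714286·20 = 5.714286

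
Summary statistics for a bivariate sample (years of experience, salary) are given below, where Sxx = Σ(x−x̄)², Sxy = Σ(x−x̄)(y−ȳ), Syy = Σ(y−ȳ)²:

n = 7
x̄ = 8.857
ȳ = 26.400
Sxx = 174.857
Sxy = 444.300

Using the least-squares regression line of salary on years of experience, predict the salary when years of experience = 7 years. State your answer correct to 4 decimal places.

21.6815

b = Sxy/Sxx = 444.3/174.857 = 2.540933
a = ȳ − b·x̄ = 26.4 − 2.540933·8.857 = 3.894952
ŷ(7) = a + b·7 = 3.894952 + 2.540933·7 = 21.681487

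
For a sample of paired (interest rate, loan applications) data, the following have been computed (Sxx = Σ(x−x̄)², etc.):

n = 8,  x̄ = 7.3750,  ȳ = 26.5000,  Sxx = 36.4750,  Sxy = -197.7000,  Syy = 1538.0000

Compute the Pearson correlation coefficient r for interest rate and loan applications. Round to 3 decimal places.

r = Sxy/√(Sxx·Syy) = -197.7/√(56098.55) = -197.7/236.851325 = -0.834701

-0.835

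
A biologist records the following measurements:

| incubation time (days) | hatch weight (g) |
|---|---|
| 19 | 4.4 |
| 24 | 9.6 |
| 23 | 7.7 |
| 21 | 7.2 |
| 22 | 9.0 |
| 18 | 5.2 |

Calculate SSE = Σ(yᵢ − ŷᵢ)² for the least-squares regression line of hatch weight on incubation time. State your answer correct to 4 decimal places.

n = 6, Σx = 127, Σy = 43.1, Σxy = 933.9, Σx² = 2715, Σy² = 330.69
Sxx = Σx² − (Σx)²/n = 2715 − 2688.166667 = 26.833333
Sxy = Σxy − (Σx)(Σy)/n = 933.9 − 912.283333 = 21.616667
Syy = Σy² − (Σy)²/n = 330.69 − 309.601667 = 21.088333
b = Sxy/Sxx = 21.616667/26.833333 = 0.805590
SSE = Syy − b·Sxy = 21.088333 − 0.805590·21.616667 = 3.674161

3.6742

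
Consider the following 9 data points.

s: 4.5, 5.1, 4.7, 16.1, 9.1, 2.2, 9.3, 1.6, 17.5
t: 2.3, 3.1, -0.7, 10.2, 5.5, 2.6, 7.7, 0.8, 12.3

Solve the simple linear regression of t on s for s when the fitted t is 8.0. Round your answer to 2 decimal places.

12.15

n = 9, Σx = 70.1, Σy = 43.8, Σxy = 531, Σx² = 810.51
Sxx = Σx² − (Σx)²/n = 810.51 − 546.001111 = 264.508889
Sxy = Σxy − (Σx)(Σy)/n = 531 − 341.153333 = 189.846667
b = Sxy/Sxx = 189.846667/264.508889 = 0.717733
a = ȳ − b·x̄ = 4.866667 − 0.717733·7.788889 = -0.723673
Set a + b·x = 8.0: x = (8.0 − (-0.723673)) / 0.717733 = 12.154488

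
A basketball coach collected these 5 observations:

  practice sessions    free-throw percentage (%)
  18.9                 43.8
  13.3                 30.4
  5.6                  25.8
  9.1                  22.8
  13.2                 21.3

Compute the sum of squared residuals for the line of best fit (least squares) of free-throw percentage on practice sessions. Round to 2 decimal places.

151.64

n = 5, Σx = 60.1, Σy = 144.1, Σxy = 1865.26, Σx² = 822.51, Σy² = 4481.77
Sxx = Σx² − (Σx)²/n = 822.51 − 722.402 = 100.108
Sxy = Σxy − (Σx)(Σy)/n = 1865.26 − 1732.082 = 133.178
Syy = Σy² − (Σy)²/n = 4481.77 − 4152.962 = 328.808
b = Sxy/Sxx = 133.178/100.108 = 1.330343
SSE = Syy − b·Sxy = 328.808 − 1.330343·133.178 = 151.635549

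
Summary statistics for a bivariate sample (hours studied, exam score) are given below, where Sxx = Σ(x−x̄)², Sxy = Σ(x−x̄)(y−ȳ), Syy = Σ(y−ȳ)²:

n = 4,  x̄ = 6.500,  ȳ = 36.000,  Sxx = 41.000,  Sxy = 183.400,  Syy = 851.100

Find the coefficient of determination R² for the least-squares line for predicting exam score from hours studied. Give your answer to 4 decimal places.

0.9639

R² = Sxy²/(Sxx·Syy) = (183.4)²/(41·851.1) = 0.963905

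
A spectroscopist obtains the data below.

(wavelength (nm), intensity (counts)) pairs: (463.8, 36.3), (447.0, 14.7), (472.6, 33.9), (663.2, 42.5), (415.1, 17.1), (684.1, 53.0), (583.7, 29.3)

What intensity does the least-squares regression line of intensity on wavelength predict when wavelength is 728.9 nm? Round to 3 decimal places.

n = 7, Σx = 3729.5, Σy = 226.8, Σxy = 128071.9, Σx² = 2059110.95
Sxx = Σx² − (Σx)²/n = 2059110.95 − 1987024.321429 = 72086.628571
Sxy = Σxy − (Σx)(Σy)/n = 128071.9 − 120835.8 = 7236.1
b = Sxy/Sxx = 7236.1/72086.628571 = 0.100381
a = ȳ − b·x̄ = 32.4 − 0.100381·532.785714 = -21.081357
ŷ(728.9) = a + b·728.9 = -21.081357 + 0.100381·728.9 = 52.086072

52.086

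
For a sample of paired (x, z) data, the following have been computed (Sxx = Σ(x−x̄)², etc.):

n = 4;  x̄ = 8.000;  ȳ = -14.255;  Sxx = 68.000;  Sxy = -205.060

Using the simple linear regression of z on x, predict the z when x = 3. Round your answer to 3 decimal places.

b = Sxy/Sxx = -205.06/68 = -3.015588
a = ȳ − b·x̄ = -14.255 − (-3.015588)·8 = 9.869706
ŷ(3) = a + b·3 = 9.869706 + (-3.015588)·3 = 0.822941

0.823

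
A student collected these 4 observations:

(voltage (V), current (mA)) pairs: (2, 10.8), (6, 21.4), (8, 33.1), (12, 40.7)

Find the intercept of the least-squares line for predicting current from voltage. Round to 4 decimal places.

4.8000

n = 4, Σx = 28, Σy = 106, Σxy = 903.2, Σx² = 248
Sxx = Σx² − (Σx)²/n = 248 − 196 = 52
Sxy = Σxy − (Σx)(Σy)/n = 903.2 − 742 = 161.2
b = Sxy/Sxx = 161.2/52 = 3.1
a = ȳ − b·x̄ = 26.5 − 3.1·7 = 4.8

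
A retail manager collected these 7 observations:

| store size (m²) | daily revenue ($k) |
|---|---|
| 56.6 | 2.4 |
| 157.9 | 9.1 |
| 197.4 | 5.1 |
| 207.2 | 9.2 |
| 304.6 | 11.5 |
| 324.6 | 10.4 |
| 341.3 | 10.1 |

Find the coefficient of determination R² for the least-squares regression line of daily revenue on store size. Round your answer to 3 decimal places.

n = 7, Σx = 1589.6, Σy = 57.8, Σxy = 14811.58, Σx² = 424666.58, Σy² = 541.64
Sxx = Σx² − (Σx)²/n = 424666.58 − 360975.451429 = 63691.128571
Sxy = Σxy − (Σx)(Σy)/n = 14811.58 − 13125.554286 = 1686.025714
Syy = Σy² − (Σy)²/n = 541.64 − 477.262857 = 64.377143
R² = Sxy²/(Sxx·Syy) = (1686.025714)²/(63691.128571·64.377143) = 0.693294

0.693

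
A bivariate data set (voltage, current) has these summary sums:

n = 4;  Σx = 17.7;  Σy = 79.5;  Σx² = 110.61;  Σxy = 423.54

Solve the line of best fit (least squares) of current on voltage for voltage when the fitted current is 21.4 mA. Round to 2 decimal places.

5.11

Sxx = Σx² − (Σx)²/n = 110.61 − 78.3225 = 32.2875
Sxy = Σxy − (Σx)(Σy)/n = 423.54 − 351.7875 = 71.7525
b = Sxy/Sxx = 71.7525/32.2875 = 2.222300
a = ȳ − b·x̄ = 19.875 − 2.222300·4.425 = 10.041324
Set a + b·x = 21.4: x = (21.4 − 10.041324) / 2.222300 = 5.111226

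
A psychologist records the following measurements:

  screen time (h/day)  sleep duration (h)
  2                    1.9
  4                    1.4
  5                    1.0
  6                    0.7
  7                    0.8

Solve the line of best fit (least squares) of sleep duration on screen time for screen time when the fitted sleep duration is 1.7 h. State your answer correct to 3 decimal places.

n = 5, Σx = 24, Σy = 5.8, Σxy = 24.2, Σx² = 130
Sxx = Σx² − (Σx)²/n = 130 − 115.2 = 14.8
Sxy = Σxy − (Σx)(Σy)/n = 24.2 − 27.84 = -3.64
b = Sxy/Sxx = -3.64/14.8 = -0.245946
a = ȳ − b·x̄ = 1.16 − (-0.245946)·4.8 = 2.340541
Set a + b·x = 1.7: x = (1.7 − 2.340541) / (-0.245946) = 2.604396

2.604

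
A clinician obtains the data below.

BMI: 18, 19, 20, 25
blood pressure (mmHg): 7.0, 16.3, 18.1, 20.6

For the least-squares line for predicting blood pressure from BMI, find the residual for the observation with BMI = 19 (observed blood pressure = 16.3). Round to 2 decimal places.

2.96

n = 4, Σx = 82, Σy = 62, Σxy = 1312.7, Σx² = 1710
Sxx = Σx² − (Σx)²/n = 1710 − 1681 = 29
Sxy = Σxy − (Σx)(Σy)/n = 1312.7 − 1271 = 41.7
b = Sxy/Sxx = 41.7/29 = 1.437931
a = ȳ − b·x̄ = 15.5 − 1.437931·20.5 = -13.977586
ŷ(19) = -13.977586 + 1.437931·19 = 13.343103
residual = y − ŷ = 16.3 − 13.343103 = 2.956897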